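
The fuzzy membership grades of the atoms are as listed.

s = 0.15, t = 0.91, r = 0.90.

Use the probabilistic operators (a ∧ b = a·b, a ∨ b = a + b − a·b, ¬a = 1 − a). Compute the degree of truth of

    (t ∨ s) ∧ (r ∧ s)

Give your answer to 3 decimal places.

0.125

t ∨ s = a + b − a·b on (0.9100, 0.1500) = 0.9235
r ∧ s = a·b on (0.9000, 0.1500) = 0.1350
(t ∨ s) ∧ (r ∧ s) = a·b on (0.9235, 0.1350) = 0.1247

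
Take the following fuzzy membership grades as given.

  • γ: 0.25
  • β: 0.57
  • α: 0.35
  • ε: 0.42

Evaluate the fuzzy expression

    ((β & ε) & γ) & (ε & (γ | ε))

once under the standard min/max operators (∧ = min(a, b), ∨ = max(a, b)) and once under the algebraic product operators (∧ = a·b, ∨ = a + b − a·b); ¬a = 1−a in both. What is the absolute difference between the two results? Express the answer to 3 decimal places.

0.236

Under standard min/max:
  β & ε = min(a, b) on (0.57, 0.42) = 0.42
  (β & ε) & γ = min(a, b) on (0.42, 0.25) = 0.25
  γ | ε = max(a, b) on (0.25, 0.42) = 0.42
  ε & (γ | ε) = min(a, b) on (0.42, 0.42) = 0.42
  ((β & ε) & γ) & (ε & (γ | ε)) = min(a, b) on (0.25, 0.42) = 0.25
  → value = 0.2500
Under algebraic product:
  β & ε = a·b on (0.5700, 0.4200) = 0.2394
  (β & ε) & γ = a·b on (0.2394, 0.2500) = 0.0598
  γ | ε = a + b − a·b on (0.2500, 0.4200) = 0.5650
  ε & (γ | ε) = a·b on (0.4200, 0.5650) = 0.2373
  ((β & ε) & γ) & (ε & (γ | ε)) = a·b on (0.0598, 0.2373) = 0.0142
  → value = 0.0142
|0.2500 − 0.0142| = 0.236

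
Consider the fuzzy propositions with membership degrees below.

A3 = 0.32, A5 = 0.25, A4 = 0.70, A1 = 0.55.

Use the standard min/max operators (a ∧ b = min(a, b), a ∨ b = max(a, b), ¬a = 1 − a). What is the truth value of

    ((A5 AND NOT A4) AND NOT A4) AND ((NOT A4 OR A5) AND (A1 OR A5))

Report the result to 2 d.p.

0.25

NOT A4 = 1 − 0.70 = 0.30
A5 AND NOT A4 = min(a, b) on (0.25, 0.30) = 0.25
NOT A4 = 1 − 0.70 = 0.30
(A5 AND NOT A4) AND NOT A4 = min(a, b) on (0.25, 0.30) = 0.25
NOT A4 = 1 − 0.70 = 0.30
NOT A4 OR A5 = max(a, b) on (0.30, 0.25) = 0.30
A1 OR A5 = max(a, b) on (0.55, 0.25) = 0.55
(NOT A4 OR A5) AND (A1 OR A5) = min(a, b) on (0.30, 0.55) = 0.30
((A5 AND NOT A4) AND NOT A4) AND ((NOT A4 OR A5) AND (A1 OR A5)) = min(a, b) on (0.25, 0.30) = 0.25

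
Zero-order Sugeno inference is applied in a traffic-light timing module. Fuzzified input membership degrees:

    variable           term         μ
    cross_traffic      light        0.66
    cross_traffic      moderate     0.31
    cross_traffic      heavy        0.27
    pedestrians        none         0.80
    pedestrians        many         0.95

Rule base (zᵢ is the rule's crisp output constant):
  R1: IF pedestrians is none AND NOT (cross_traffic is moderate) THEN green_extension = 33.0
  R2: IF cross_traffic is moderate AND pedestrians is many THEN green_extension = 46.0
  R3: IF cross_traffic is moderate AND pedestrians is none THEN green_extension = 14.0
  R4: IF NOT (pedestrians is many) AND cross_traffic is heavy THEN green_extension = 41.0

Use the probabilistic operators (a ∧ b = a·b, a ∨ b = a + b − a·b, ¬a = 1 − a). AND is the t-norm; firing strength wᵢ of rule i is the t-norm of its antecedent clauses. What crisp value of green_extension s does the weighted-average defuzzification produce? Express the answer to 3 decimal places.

32.300

R1 (z=33.0): none=0.80, ¬moderate=1−0.31=0.69; AND[a·b] → w = 0.5520
R2 (z=46.0): moderate=0.31, many=0.95; AND[a·b] → w = 0.2945
R3 (z=14.0): moderate=0.31, none=0.80; AND[a·b] → w = 0.2480
R4 (z=41.0): ¬many=1−0.95=0.05, heavy=0.27; AND[a·b] → w = 0.0135
Weighted average = (0.5520·33.0 + 0.2945·46.0 + 0.2480·14.0 + 0.0135·41.0) / (0.5520 + 0.2945 + 0.2480 + 0.0135)
  = 35.7885 / 1.1080 = 32.300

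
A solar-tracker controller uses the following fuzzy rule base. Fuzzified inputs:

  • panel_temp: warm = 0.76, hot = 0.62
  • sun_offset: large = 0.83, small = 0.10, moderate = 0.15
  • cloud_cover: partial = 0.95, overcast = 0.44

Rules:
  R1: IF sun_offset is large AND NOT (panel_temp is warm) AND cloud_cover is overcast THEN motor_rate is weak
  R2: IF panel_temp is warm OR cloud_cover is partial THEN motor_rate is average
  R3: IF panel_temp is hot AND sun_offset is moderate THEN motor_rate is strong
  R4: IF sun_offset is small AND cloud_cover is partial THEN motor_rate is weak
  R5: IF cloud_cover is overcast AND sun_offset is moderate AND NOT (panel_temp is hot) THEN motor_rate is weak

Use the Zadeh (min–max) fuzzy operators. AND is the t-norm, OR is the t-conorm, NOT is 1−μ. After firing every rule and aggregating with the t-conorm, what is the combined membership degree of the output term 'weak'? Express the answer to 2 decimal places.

0.24

R1: large=0.83, ¬warm=1−0.76=0.24, overcast=0.44; AND[min(a, b)] → w = 0.24
R2: warm=0.76, partial=0.95; OR[max(a, b)] → w = 0.95
R3: hot=0.62, moderate=0.15; AND[min(a, b)] → w = 0.15
R4: small=0.10, partial=0.95; AND[min(a, b)] → w = 0.10
R5: overcast=0.44, moderate=0.15, ¬hot=1−0.62=0.38; AND[min(a, b)] → w = 0.15
Rules with consequent 'weak': {R1, R4, R5} → strengths 0.24, 0.10, 0.15
Aggregate via t-conorm [max(a, b)]: 0.24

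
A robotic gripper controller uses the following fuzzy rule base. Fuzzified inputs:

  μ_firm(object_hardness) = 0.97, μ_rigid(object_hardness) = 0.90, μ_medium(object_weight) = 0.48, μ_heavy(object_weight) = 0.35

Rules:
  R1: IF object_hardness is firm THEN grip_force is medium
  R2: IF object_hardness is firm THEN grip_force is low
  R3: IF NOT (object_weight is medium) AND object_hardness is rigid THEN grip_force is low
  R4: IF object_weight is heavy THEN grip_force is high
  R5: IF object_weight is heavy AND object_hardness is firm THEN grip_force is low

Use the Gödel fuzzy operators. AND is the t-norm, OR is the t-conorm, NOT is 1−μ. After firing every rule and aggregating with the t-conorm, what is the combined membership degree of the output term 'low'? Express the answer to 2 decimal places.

R1: firm=0.97 → w = 0.97
R2: firm=0.97 → w = 0.97
R3: ¬medium=1−0.48=0.52, rigid=0.90; AND[min(a, b)] → w = 0.52
R4: heavy=0.35 → w = 0.35
R5: heavy=0.35, firm=0.97; AND[min(a, b)] → w = 0.35
Rules with consequent 'low': {R2, R3, R5} → strengths 0.97, 0.52, 0.35
Aggregate via t-conorm [max(a, b)]: 0.97

0.97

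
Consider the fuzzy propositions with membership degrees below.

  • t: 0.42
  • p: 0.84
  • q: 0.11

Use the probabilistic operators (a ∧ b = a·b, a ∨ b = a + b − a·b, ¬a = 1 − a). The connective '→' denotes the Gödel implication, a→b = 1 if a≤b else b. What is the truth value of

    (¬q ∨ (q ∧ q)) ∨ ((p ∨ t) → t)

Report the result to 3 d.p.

¬q = 1 − 0.1100 = 0.8900
q ∧ q = a·b on (0.1100, 0.1100) = 0.0121
¬q ∨ (q ∧ q) = a + b − a·b on (0.8900, 0.0121) = 0.8913
p ∨ t = a + b − a·b on (0.8400, 0.4200) = 0.9072
(p ∨ t) → t  [Gödel: 1 if a≤b else b] with a=0.9072, b=0.4200 → 0.4200
(¬q ∨ (q ∧ q)) ∨ ((p ∨ t) → t) = a + b − a·b on (0.8913, 0.4200) = 0.9370

0.937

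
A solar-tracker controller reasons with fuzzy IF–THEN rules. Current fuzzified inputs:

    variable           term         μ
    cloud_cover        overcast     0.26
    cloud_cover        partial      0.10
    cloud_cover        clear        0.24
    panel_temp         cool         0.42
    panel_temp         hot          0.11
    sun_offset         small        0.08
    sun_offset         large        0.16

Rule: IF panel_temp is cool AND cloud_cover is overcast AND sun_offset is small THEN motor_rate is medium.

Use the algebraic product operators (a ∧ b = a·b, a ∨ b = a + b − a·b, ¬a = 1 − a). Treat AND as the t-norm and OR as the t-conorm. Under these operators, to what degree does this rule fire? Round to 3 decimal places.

firing strength: cool=0.42, overcast=0.26, small=0.08; AND[a·b] → w = 0.0087

0.009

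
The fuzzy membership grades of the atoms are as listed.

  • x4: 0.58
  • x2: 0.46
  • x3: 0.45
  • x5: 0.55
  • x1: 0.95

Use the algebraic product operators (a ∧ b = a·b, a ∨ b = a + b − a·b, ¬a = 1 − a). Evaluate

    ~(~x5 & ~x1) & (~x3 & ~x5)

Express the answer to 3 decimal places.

0.242

~x5 = 1 − 0.5500 = 0.4500
~x1 = 1 − 0.9500 = 0.0500
~x5 & ~x1 = a·b on (0.4500, 0.0500) = 0.0225
~(~x5 & ~x1) = 1 − 0.0225 = 0.9775
~x3 = 1 − 0.4500 = 0.5500
~x5 = 1 − 0.5500 = 0.4500
~x3 & ~x5 = a·b on (0.5500, 0.4500) = 0.2475
~(~x5 & ~x1) & (~x3 & ~x5) = a·b on (0.9775, 0.2475) = 0.2419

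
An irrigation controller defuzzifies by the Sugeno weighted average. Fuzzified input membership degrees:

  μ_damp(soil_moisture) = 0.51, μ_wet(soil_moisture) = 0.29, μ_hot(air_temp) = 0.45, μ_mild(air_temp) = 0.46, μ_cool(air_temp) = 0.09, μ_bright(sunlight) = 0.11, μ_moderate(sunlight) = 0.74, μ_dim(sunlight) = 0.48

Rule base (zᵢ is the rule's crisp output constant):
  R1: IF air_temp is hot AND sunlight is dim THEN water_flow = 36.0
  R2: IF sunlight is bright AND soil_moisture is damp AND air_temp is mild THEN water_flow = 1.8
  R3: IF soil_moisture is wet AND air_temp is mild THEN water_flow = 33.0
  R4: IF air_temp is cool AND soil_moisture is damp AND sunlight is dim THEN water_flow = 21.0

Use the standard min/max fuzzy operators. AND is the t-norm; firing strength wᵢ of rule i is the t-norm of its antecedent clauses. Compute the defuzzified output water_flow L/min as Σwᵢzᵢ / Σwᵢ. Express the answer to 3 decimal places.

R1 (z=36.0): hot=0.45, dim=0.48; AND[min(a, b)] → w = 0.45
R2 (z=1.8): bright=0.11, damp=0.51, mild=0.46; AND[min(a, b)] → w = 0.11
R3 (z=33.0): wet=0.29, mild=0.46; AND[min(a, b)] → w = 0.29
R4 (z=21.0): cool=0.09, damp=0.51, dim=0.48; AND[min(a, b)] → w = 0.09
Weighted average = (0.45·36.0 + 0.11·1.8 + 0.29·33.0 + 0.09·21.0) / (0.45 + 0.11 + 0.29 + 0.09)
  = 27.8580 / 0.9400 = 29.636

29.636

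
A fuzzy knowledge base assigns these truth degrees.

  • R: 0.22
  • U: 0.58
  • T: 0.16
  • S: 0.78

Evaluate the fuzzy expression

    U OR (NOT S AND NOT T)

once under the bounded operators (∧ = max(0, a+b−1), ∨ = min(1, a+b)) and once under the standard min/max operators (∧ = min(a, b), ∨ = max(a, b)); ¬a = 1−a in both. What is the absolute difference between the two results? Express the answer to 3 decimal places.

0.060

Under bounded:
  NOT S = 1 − 0.78 = 0.22
  NOT T = 1 − 0.16 = 0.84
  NOT S AND NOT T = max(0, a+b−1) on (0.22, 0.84) = 0.06
  U OR (NOT S AND NOT T) = min(1, a+b) on (0.58, 0.06) = 0.64
  → value = 0.6400
Under standard min/max:
  NOT S = 1 − 0.78 = 0.22
  NOT T = 1 − 0.16 = 0.84
  NOT S AND NOT T = min(a, b) on (0.22, 0.84) = 0.22
  U OR (NOT S AND NOT T) = max(a, b) on (0.58, 0.22) = 0.58
  → value = 0.5800
|0.6400 − 0.5800| = 0.060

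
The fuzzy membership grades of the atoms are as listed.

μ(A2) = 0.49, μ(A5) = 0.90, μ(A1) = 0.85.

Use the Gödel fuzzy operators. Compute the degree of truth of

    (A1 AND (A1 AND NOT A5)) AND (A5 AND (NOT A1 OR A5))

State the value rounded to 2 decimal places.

NOT A5 = 1 − 0.90 = 0.10
A1 AND NOT A5 = min(a, b) on (0.85, 0.10) = 0.10
A1 AND (A1 AND NOT A5) = min(a, b) on (0.85, 0.10) = 0.10
NOT A1 = 1 − 0.85 = 0.15
NOT A1 OR A5 = max(a, b) on (0.15, 0.90) = 0.90
A5 AND (NOT A1 OR A5) = min(a, b) on (0.90, 0.90) = 0.90
(A1 AND (A1 AND NOT A5)) AND (A5 AND (NOT A1 OR A5)) = min(a, b) on (0.10, 0.90) = 0.10

0.10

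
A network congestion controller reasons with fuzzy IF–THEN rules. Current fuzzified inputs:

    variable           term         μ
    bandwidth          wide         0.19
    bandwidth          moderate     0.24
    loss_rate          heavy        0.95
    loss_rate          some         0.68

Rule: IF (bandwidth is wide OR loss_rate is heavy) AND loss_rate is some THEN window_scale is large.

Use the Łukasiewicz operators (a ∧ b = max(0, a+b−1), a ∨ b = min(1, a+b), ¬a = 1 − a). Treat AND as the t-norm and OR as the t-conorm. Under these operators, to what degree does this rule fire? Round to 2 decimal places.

firing strength: (wide=0.19 OR heavy=0.95) = 1.00; AND[max(0, a+b−1)] with some=0.68 → w = 0.68

0.68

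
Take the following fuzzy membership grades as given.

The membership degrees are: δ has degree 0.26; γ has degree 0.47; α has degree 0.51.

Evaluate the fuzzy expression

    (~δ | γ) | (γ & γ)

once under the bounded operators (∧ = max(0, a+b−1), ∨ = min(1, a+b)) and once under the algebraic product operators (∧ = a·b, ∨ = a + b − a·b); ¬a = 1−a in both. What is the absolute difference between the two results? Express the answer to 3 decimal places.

Under bounded:
  ~δ = 1 − 0.26 = 0.74
  ~δ | γ = min(1, a+b) on (0.74, 0.47) = 1.00
  γ & γ = max(0, a+b−1) on (0.47, 0.47) = 0.00
  (~δ | γ) | (γ & γ) = min(1, a+b) on (1.00, 0.00) = 1.00
  → value = 1.0000
Under algebraic product:
  ~δ = 1 − 0.2600 = 0.7400
  ~δ | γ = a + b − a·b on (0.7400, 0.4700) = 0.8622
  γ & γ = a·b on (0.4700, 0.4700) = 0.2209
  (~δ | γ) | (γ & γ) = a + b − a·b on (0.8622, 0.2209) = 0.8926
  → value = 0.8926
|1.0000 − 0.8926| = 0.107

0.107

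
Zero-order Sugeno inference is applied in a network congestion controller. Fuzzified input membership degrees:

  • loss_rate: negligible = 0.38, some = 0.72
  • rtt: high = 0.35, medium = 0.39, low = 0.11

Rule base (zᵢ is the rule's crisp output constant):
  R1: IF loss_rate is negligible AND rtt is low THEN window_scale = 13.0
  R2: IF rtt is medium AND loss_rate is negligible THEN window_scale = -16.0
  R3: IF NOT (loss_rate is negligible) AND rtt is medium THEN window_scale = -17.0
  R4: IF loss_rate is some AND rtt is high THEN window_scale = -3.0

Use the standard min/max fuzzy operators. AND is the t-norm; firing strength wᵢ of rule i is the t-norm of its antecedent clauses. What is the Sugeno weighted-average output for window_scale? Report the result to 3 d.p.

-10.024

R1 (z=13.0): negligible=0.38, low=0.11; AND[min(a, b)] → w = 0.11
R2 (z=-16.0): medium=0.39, negligible=0.38; AND[min(a, b)] → w = 0.38
R3 (z=-17.0): ¬negligible=1−0.38=0.62, medium=0.39; AND[min(a, b)] → w = 0.39
R4 (z=-3.0): some=0.72, high=0.35; AND[min(a, b)] → w = 0.35
Weighted average = (0.11·13.0 + 0.38·-16.0 + 0.39·-17.0 + 0.35·-3.0) / (0.11 + 0.38 + 0.39 + 0.35)
  = -12.3300 / 1.2300 = -10.024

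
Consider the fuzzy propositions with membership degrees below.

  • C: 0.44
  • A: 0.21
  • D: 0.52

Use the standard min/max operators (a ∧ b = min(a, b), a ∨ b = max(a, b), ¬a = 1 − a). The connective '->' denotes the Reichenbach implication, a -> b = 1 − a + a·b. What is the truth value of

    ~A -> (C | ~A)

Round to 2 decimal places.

~A = 1 − 0.21 = 0.79
~A = 1 − 0.21 = 0.79
C | ~A = max(a, b) on (0.44, 0.79) = 0.79
~A -> (C | ~A)  [Reichenbach: 1 − a + a·b] with a=0.79, b=0.79 → 0.83

0.83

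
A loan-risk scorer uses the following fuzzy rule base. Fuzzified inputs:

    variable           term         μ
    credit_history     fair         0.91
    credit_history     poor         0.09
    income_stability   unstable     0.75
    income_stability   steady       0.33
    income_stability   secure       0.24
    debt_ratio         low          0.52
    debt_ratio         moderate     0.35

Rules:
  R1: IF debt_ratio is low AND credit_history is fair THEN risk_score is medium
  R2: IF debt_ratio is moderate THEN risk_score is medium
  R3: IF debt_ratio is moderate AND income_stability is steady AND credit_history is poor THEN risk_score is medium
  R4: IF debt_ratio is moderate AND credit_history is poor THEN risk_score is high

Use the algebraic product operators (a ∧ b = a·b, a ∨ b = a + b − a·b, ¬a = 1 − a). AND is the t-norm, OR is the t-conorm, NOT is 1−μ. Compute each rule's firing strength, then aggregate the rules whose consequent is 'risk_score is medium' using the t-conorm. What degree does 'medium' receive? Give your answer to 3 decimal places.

R1: low=0.52, fair=0.91; AND[a·b] → w = 0.4732
R2: moderate=0.35 → w = 0.3500
R3: moderate=0.35, steady=0.33, poor=0.09; AND[a·b] → w = 0.0104
R4: moderate=0.35, poor=0.09; AND[a·b] → w = 0.0315
Rules with consequent 'medium': {R1, R2, R3} → strengths 0.4732, 0.3500, 0.0104
Aggregate via t-conorm [a + b − a·b]: 0.6611

0.661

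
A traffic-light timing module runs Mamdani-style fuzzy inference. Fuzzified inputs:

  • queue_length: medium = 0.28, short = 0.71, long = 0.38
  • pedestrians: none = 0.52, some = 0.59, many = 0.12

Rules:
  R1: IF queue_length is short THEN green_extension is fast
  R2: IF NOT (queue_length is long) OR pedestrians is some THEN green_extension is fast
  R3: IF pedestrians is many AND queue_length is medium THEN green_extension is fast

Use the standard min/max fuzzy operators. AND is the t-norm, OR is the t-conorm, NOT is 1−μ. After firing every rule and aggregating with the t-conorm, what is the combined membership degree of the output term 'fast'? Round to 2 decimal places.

0.71

R1: short=0.71 → w = 0.71
R2: ¬long=1−0.38=0.62, some=0.59; OR[max(a, b)] → w = 0.62
R3: many=0.12, medium=0.28; AND[min(a, b)] → w = 0.12
Rules with consequent 'fast': {R1, R2, R3} → strengths 0.71, 0.62, 0.12
Aggregate via t-conorm [max(a, b)]: 0.71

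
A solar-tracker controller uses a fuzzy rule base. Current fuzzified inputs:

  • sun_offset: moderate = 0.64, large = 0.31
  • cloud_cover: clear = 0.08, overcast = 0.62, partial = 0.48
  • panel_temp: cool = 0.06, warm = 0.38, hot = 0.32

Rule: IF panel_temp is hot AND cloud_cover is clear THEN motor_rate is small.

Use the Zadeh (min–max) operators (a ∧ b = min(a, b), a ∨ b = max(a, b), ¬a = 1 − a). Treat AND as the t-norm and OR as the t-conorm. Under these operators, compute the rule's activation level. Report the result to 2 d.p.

firing strength: hot=0.32, clear=0.08; AND[min(a, b)] → w = 0.08

0.08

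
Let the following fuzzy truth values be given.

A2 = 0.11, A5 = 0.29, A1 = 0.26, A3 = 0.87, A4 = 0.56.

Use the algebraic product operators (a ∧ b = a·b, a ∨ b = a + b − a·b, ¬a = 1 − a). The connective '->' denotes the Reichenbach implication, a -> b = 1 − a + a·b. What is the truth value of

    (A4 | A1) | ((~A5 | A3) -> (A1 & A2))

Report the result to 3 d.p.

A4 | A1 = a + b − a·b on (0.5600, 0.2600) = 0.6744
~A5 = 1 − 0.2900 = 0.7100
~A5 | A3 = a + b − a·b on (0.7100, 0.8700) = 0.9623
A1 & A2 = a·b on (0.2600, 0.1100) = 0.0286
(~A5 | A3) -> (A1 & A2)  [Reichenbach: 1 − a + a·b] with a=0.9623, b=0.0286 → 0.0652
(A4 | A1) | ((~A5 | A3) -> (A1 & A2)) = a + b − a·b on (0.6744, 0.0652) = 0.6956

0.696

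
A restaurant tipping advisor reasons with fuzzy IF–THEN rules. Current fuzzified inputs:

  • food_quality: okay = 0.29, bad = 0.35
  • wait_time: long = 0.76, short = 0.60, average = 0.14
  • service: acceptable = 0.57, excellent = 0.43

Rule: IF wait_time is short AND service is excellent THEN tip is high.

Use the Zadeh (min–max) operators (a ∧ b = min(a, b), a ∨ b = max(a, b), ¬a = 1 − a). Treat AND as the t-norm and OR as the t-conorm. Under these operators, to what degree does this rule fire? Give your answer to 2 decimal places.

firing strength: short=0.60, excellent=0.43; AND[min(a, b)] → w = 0.43

0.43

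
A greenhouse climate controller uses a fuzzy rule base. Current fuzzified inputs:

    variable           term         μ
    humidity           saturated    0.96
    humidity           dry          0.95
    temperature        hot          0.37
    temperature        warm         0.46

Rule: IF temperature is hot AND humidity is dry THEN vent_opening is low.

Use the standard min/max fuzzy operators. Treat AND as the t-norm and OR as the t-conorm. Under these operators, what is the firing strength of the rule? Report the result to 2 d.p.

firing strength: hot=0.37, dry=0.95; AND[min(a, b)] → w = 0.37

0.37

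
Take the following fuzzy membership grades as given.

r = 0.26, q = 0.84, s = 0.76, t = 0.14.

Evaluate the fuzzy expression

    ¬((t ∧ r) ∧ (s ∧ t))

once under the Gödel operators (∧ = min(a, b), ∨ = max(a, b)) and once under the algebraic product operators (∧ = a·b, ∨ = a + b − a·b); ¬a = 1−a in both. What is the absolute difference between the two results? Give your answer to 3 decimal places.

0.136

Under Gödel:
  t ∧ r = min(a, b) on (0.14, 0.26) = 0.14
  s ∧ t = min(a, b) on (0.76, 0.14) = 0.14
  (t ∧ r) ∧ (s ∧ t) = min(a, b) on (0.14, 0.14) = 0.14
  ¬((t ∧ r) ∧ (s ∧ t)) = 1 − 0.14 = 0.86
  → value = 0.8600
Under algebraic product:
  t ∧ r = a·b on (0.1400, 0.2600) = 0.0364
  s ∧ t = a·b on (0.7600, 0.1400) = 0.1064
  (t ∧ r) ∧ (s ∧ t) = a·b on (0.0364, 0.1064) = 0.0039
  ¬((t ∧ r) ∧ (s ∧ t)) = 1 − 0.0039 = 0.9961
  → value = 0.9961
|0.8600 − 0.9961| = 0.136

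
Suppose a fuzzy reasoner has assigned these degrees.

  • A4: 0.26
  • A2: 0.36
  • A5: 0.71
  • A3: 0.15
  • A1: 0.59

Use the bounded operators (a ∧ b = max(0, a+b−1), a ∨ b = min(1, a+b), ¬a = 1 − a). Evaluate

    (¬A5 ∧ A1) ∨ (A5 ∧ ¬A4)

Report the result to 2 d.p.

¬A5 = 1 − 0.71 = 0.29
¬A5 ∧ A1 = max(0, a+b−1) on (0.29, 0.59) = 0.00
¬A4 = 1 − 0.26 = 0.74
A5 ∧ ¬A4 = max(0, a+b−1) on (0.71, 0.74) = 0.45
(¬A5 ∧ A1) ∨ (A5 ∧ ¬A4) = min(1, a+b) on (0.00, 0.45) = 0.45

0.45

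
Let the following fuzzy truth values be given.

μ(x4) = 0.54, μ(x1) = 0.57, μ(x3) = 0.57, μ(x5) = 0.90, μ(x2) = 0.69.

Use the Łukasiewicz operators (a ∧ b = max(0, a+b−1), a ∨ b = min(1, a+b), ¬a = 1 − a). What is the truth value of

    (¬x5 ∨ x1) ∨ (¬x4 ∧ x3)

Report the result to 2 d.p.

¬x5 = 1 − 0.90 = 0.10
¬x5 ∨ x1 = min(1, a+b) on (0.10, 0.57) = 0.67
¬x4 = 1 − 0.54 = 0.46
¬x4 ∧ x3 = max(0, a+b−1) on (0.46, 0.57) = 0.03
(¬x5 ∨ x1) ∨ (¬x4 ∧ x3) = min(1, a+b) on (0.67, 0.03) = 0.70

0.70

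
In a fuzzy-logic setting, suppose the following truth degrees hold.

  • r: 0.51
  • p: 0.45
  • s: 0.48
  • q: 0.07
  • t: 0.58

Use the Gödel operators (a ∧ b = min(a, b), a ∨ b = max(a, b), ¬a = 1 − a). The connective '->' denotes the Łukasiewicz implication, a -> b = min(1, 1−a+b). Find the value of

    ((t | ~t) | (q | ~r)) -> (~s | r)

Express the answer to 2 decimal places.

~t = 1 − 0.58 = 0.42
t | ~t = max(a, b) on (0.58, 0.42) = 0.58
~r = 1 − 0.51 = 0.49
q | ~r = max(a, b) on (0.07, 0.49) = 0.49
(t | ~t) | (q | ~r) = max(a, b) on (0.58, 0.49) = 0.58
~s = 1 − 0.48 = 0.52
~s | r = max(a, b) on (0.52, 0.51) = 0.52
((t | ~t) | (q | ~r)) -> (~s | r)  [Łukasiewicz: min(1, 1−a+b)] with a=0.58, b=0.52 → 0.94

0.94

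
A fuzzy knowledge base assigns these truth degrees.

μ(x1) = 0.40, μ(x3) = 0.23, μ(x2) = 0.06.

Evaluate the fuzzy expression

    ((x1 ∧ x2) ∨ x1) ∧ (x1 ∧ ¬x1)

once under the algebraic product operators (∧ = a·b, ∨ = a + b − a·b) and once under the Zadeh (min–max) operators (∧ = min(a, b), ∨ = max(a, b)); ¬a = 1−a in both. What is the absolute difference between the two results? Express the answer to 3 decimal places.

Under algebraic product:
  x1 ∧ x2 = a·b on (0.4000, 0.0600) = 0.0240
  (x1 ∧ x2) ∨ x1 = a + b − a·b on (0.0240, 0.4000) = 0.4144
  ¬x1 = 1 − 0.4000 = 0.6000
  x1 ∧ ¬x1 = a·b on (0.4000, 0.6000) = 0.2400
  ((x1 ∧ x2) ∨ x1) ∧ (x1 ∧ ¬x1) = a·b on (0.4144, 0.2400) = 0.0995
  → value = 0.0995
Under Zadeh (min–max):
  x1 ∧ x2 = min(a, b) on (0.40, 0.06) = 0.06
  (x1 ∧ x2) ∨ x1 = max(a, b) on (0.06, 0.40) = 0.40
  ¬x1 = 1 − 0.40 = 0.60
  x1 ∧ ¬x1 = min(a, b) on (0.40, 0.60) = 0.40
  ((x1 ∧ x2) ∨ x1) ∧ (x1 ∧ ¬x1) = min(a, b) on (0.40, 0.40) = 0.40
  → value = 0.4000
|0.0995 − 0.4000| = 0.301

0.301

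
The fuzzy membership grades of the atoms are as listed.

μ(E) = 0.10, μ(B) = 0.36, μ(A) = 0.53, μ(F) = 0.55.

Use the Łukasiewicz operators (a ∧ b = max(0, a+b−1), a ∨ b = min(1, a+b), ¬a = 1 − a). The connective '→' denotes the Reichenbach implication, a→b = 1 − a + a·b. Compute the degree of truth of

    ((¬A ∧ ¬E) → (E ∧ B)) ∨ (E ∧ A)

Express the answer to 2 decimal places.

¬A = 1 − 0.53 = 0.47
¬E = 1 − 0.10 = 0.90
¬A ∧ ¬E = max(0, a+b−1) on (0.47, 0.90) = 0.37
E ∧ B = max(0, a+b−1) on (0.10, 0.36) = 0.00
(¬A ∧ ¬E) → (E ∧ B)  [Reichenbach: 1 − a + a·b] with a=0.37, b=0.00 → 0.63
E ∧ A = max(0, a+b−1) on (0.10, 0.53) = 0.00
((¬A ∧ ¬E) → (E ∧ B)) ∨ (E ∧ A) = min(1, a+b) on (0.63, 0.00) = 0.63

0.63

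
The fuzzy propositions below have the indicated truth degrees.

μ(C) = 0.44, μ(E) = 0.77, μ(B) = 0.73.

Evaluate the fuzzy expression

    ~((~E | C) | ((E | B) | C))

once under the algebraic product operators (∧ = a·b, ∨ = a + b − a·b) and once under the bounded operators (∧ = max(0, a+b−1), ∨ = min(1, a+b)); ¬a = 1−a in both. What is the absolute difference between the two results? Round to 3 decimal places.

Under algebraic product:
  ~E = 1 − 0.7700 = 0.2300
  ~E | C = a + b − a·b on (0.2300, 0.4400) = 0.5688
  E | B = a + b − a·b on (0.7700, 0.7300) = 0.9379
  (E | B) | C = a + b − a·b on (0.9379, 0.4400) = 0.9652
  (~E | C) | ((E | B) | C) = a + b − a·b on (0.5688, 0.9652) = 0.9850
  ~((~E | C) | ((E | B) | C)) = 1 − 0.9850 = 0.0150
  → value = 0.0150
Under bounded:
  ~E = 1 − 0.77 = 0.23
  ~E | C = min(1, a+b) on (0.23, 0.44) = 0.67
  E | B = min(1, a+b) on (0.77, 0.73) = 1.00
  (E | B) | C = min(1, a+b) on (1.00, 0.44) = 1.00
  (~E | C) | ((E | B) | C) = min(1, a+b) on (0.67, 1.00) = 1.00
  ~((~E | C) | ((E | B) | C)) = 1 − 1.00 = 0.00
  → value = 0.0000
|0.0150 − 0.0000| = 0.015

0.015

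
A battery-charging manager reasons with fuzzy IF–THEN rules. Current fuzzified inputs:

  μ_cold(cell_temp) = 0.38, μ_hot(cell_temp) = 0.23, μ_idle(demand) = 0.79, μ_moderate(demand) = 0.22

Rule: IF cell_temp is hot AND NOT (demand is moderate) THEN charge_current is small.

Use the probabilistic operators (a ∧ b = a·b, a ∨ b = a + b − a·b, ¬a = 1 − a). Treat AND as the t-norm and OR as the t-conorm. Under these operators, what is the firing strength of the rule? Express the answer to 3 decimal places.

0.179

firing strength: hot=0.23, ¬moderate=1−0.22=0.78; AND[a·b] → w = 0.1794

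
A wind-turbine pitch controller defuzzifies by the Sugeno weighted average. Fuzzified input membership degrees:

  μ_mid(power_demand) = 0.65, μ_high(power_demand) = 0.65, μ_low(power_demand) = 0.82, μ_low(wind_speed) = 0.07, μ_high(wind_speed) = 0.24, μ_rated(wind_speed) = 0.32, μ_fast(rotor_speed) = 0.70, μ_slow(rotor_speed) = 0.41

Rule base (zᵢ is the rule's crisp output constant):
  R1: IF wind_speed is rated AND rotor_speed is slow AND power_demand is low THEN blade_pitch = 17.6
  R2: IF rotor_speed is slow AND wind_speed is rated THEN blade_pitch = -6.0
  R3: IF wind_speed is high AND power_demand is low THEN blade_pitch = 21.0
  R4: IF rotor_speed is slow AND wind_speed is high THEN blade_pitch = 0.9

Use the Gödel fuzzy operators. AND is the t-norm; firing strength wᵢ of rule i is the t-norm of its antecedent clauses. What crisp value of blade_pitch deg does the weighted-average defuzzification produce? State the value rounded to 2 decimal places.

R1 (z=17.6): rated=0.32, slow=0.41, low=0.82; AND[min(a, b)] → w = 0.32
R2 (z=-6.0): slow=0.41, rated=0.32; AND[min(a, b)] → w = 0.32
R3 (z=21.0): high=0.24, low=0.82; AND[min(a, b)] → w = 0.24
R4 (z=0.9): slow=0.41, high=0.24; AND[min(a, b)] → w = 0.24
Weighted average = (0.32·17.6 + 0.32·-6.0 + 0.24·21.0 + 0.24·0.9) / (0.32 + 0.32 + 0.24 + 0.24)
  = 8.9680 / 1.1200 = 8.01

8.01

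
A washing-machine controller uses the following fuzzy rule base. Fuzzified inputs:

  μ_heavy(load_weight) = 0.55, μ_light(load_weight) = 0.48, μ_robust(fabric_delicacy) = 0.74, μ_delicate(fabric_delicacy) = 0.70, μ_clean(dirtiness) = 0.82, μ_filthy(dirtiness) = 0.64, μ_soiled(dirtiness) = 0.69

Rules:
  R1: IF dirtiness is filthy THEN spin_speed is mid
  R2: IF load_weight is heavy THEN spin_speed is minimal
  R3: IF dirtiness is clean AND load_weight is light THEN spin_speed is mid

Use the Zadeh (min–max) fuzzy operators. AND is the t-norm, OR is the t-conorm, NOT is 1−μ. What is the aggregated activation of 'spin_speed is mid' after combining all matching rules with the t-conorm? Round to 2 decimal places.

R1: filthy=0.64 → w = 0.64
R2: heavy=0.55 → w = 0.55
R3: clean=0.82, light=0.48; AND[min(a, b)] → w = 0.48
Rules with consequent 'mid': {R1, R3} → strengths 0.64, 0.48
Aggregate via t-conorm [max(a, b)]: 0.64

0.64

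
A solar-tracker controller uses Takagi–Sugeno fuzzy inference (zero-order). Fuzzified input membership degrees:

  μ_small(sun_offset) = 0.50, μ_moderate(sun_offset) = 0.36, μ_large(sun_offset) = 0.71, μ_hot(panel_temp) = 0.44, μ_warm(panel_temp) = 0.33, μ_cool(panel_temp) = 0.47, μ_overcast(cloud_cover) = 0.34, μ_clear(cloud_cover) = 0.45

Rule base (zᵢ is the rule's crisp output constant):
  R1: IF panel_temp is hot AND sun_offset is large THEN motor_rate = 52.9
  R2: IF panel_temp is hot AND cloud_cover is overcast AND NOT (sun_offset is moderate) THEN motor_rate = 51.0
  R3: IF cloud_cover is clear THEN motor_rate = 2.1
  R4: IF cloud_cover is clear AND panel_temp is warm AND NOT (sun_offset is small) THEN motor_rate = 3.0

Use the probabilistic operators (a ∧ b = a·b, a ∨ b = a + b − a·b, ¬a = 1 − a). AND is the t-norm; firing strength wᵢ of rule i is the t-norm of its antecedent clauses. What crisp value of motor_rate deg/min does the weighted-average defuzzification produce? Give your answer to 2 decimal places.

24.21

R1 (z=52.9): hot=0.44, large=0.71; AND[a·b] → w = 0.3124
R2 (z=51.0): hot=0.44, overcast=0.34, ¬moderate=1−0.36=0.64; AND[a·b] → w = 0.0957
R3 (z=2.1): clear=0.45 → w = 0.4500
R4 (z=3.0): clear=0.45, warm=0.33, ¬small=1−0.50=0.50; AND[a·b] → w = 0.0743
Weighted average = (0.3124·52.9 + 0.0957·51.0 + 0.4500·2.1 + 0.0743·3.0) / (0.3124 + 0.0957 + 0.4500 + 0.0743)
  = 22.5767 / 0.9324 = 24.21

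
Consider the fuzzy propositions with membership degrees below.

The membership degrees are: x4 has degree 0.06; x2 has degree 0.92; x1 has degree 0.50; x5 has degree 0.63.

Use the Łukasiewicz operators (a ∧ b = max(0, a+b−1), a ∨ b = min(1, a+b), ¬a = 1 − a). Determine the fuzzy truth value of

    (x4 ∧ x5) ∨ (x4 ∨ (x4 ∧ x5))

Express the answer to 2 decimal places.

x4 ∧ x5 = max(0, a+b−1) on (0.06, 0.63) = 0.00
x4 ∧ x5 = max(0, a+b−1) on (0.06, 0.63) = 0.00
x4 ∨ (x4 ∧ x5) = min(1, a+b) on (0.06, 0.00) = 0.06
(x4 ∧ x5) ∨ (x4 ∨ (x4 ∧ x5)) = min(1, a+b) on (0.00, 0.06) = 0.06

0.06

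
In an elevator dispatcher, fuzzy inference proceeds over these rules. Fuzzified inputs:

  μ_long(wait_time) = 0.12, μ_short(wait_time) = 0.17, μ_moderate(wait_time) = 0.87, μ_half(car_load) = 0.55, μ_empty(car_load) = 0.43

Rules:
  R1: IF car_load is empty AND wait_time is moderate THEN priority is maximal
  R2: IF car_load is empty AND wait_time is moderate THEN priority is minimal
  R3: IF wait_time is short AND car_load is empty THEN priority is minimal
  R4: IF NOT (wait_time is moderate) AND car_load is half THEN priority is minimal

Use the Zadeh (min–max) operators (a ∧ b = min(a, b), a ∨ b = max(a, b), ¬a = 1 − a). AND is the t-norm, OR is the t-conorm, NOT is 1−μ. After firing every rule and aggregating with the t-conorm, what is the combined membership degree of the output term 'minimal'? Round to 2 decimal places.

0.43

R1: empty=0.43, moderate=0.87; AND[min(a, b)] → w = 0.43
R2: empty=0.43, moderate=0.87; AND[min(a, b)] → w = 0.43
R3: short=0.17, empty=0.43; AND[min(a, b)] → w = 0.17
R4: ¬moderate=1−0.87=0.13, half=0.55; AND[min(a, b)] → w = 0.13
Rules with consequent 'minimal': {R2, R3, R4} → strengths 0.43, 0.17, 0.13
Aggregate via t-conorm [max(a, b)]: 0.43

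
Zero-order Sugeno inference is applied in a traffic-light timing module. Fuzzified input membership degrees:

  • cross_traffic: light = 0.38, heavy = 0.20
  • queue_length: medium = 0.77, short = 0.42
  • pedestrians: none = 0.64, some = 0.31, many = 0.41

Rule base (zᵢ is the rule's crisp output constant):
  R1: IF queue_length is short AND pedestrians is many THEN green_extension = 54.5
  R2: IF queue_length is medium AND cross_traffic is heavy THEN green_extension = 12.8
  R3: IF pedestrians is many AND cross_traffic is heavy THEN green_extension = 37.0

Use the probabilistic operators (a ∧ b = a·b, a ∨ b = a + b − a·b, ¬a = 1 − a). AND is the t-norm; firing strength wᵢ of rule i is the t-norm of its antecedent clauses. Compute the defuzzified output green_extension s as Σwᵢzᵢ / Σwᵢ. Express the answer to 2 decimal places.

35.25

R1 (z=54.5): short=0.42, many=0.41; AND[a·b] → w = 0.1722
R2 (z=12.8): medium=0.77, heavy=0.20; AND[a·b] → w = 0.1540
R3 (z=37.0): many=0.41, heavy=0.20; AND[a·b] → w = 0.0820
Weighted average = (0.1722·54.5 + 0.1540·12.8 + 0.0820·37.0) / (0.1722 + 0.1540 + 0.0820)
  = 14.3901 / 0.4082 = 35.25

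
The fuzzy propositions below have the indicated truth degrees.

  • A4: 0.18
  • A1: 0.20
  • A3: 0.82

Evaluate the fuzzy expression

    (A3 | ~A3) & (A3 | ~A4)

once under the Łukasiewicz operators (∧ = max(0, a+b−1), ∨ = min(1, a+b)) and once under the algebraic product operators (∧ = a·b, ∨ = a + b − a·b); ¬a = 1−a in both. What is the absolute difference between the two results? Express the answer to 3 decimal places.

0.175

Under Łukasiewicz:
  ~A3 = 1 − 0.82 = 0.18
  A3 | ~A3 = min(1, a+b) on (0.82, 0.18) = 1.00
  ~A4 = 1 − 0.18 = 0.82
  A3 | ~A4 = min(1, a+b) on (0.82, 0.82) = 1.00
  (A3 | ~A3) & (A3 | ~A4) = max(0, a+b−1) on (1.00, 1.00) = 1.00
  → value = 1.0000
Under algebraic product:
  ~A3 = 1 − 0.8200 = 0.1800
  A3 | ~A3 = a + b − a·b on (0.8200, 0.1800) = 0.8524
  ~A4 = 1 − 0.1800 = 0.8200
  A3 | ~A4 = a + b − a·b on (0.8200, 0.8200) = 0.9676
  (A3 | ~A3) & (A3 | ~A4) = a·b on (0.8524, 0.9676) = 0.8248
  → value = 0.8248
|1.0000 − 0.8248| = 0.175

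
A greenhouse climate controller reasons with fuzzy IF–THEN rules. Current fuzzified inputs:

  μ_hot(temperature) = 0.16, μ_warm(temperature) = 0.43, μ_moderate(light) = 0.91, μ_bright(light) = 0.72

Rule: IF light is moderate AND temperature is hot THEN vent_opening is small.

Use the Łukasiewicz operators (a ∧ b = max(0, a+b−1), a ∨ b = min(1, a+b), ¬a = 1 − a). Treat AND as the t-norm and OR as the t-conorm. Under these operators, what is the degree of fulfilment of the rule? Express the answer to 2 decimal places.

firing strength: moderate=0.91, hot=0.16; AND[max(0, a+b−1)] → w = 0.07

0.07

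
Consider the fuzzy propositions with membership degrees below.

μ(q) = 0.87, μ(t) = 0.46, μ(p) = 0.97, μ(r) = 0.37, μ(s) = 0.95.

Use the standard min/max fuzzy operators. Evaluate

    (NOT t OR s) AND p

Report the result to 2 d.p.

NOT t = 1 − 0.46 = 0.54
NOT t OR s = max(a, b) on (0.54, 0.95) = 0.95
(NOT t OR s) AND p = min(a, b) on (0.95, 0.97) = 0.95

0.95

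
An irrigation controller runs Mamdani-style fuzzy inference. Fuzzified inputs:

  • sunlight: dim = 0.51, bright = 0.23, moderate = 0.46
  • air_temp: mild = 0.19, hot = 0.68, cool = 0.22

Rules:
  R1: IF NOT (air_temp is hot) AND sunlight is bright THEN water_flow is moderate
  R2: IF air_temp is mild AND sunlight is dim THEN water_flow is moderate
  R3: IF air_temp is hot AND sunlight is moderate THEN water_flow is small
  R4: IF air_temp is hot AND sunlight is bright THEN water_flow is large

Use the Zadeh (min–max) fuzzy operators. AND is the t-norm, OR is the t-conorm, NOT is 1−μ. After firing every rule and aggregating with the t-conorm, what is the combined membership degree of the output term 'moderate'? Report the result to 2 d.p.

R1: ¬hot=1−0.68=0.32, bright=0.23; AND[min(a, b)] → w = 0.23
R2: mild=0.19, dim=0.51; AND[min(a, b)] → w = 0.19
R3: hot=0.68, moderate=0.46; AND[min(a, b)] → w = 0.46
R4: hot=0.68, bright=0.23; AND[min(a, b)] → w = 0.23
Rules with consequent 'moderate': {R1, R2} → strengths 0.23, 0.19
Aggregate via t-conorm [max(a, b)]: 0.23

0.23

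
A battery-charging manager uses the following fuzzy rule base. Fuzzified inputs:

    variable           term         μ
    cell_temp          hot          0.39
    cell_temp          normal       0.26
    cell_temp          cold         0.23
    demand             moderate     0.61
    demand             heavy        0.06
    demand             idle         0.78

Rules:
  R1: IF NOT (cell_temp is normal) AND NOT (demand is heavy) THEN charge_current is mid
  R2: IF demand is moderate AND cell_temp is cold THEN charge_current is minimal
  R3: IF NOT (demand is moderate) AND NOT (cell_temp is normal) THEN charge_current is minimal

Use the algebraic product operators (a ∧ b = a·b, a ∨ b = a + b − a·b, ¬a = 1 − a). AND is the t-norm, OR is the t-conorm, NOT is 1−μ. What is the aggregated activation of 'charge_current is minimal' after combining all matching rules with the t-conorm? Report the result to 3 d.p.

0.388

R1: ¬normal=1−0.26=0.74, ¬heavy=1−0.06=0.94; AND[a·b] → w = 0.6956
R2: moderate=0.61, cold=0.23; AND[a·b] → w = 0.1403
R3: ¬moderate=1−0.61=0.39, ¬normal=1−0.26=0.74; AND[a·b] → w = 0.2886
Rules with consequent 'minimal': {R2, R3} → strengths 0.1403, 0.2886
Aggregate via t-conorm [a + b − a·b]: 0.3884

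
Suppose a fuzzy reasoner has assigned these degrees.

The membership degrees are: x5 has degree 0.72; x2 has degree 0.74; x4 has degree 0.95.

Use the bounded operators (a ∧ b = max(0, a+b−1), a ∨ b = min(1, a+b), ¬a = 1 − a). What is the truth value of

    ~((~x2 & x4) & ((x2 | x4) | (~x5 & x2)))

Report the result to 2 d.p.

0.79

~x2 = 1 − 0.74 = 0.26
~x2 & x4 = max(0, a+b−1) on (0.26, 0.95) = 0.21
x2 | x4 = min(1, a+b) on (0.74, 0.95) = 1.00
~x5 = 1 − 0.72 = 0.28
~x5 & x2 = max(0, a+b−1) on (0.28, 0.74) = 0.02
(x2 | x4) | (~x5 & x2) = min(1, a+b) on (1.00, 0.02) = 1.00
(~x2 & x4) & ((x2 | x4) | (~x5 & x2)) = max(0, a+b−1) on (0.21, 1.00) = 0.21
~((~x2 & x4) & ((x2 | x4) | (~x5 & x2))) = 1 − 0.21 = 0.79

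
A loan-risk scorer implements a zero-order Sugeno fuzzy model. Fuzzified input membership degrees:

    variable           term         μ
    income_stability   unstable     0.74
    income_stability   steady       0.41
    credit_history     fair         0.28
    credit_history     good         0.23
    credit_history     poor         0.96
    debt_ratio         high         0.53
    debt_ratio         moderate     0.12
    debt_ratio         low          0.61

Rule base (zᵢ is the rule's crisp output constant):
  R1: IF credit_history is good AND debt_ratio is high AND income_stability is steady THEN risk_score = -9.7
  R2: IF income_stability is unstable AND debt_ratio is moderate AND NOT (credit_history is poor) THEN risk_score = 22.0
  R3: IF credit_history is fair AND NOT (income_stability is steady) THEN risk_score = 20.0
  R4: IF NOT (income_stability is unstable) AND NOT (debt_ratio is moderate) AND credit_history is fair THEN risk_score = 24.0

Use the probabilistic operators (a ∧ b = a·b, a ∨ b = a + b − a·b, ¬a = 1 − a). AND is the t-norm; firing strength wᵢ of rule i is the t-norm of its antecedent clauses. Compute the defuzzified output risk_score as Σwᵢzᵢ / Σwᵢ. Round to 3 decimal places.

R1 (z=-9.7): good=0.23, high=0.53, steady=0.41; AND[a·b] → w = 0.0500
R2 (z=22.0): unstable=0.74, moderate=0.12, ¬poor=1−0.96=0.04; AND[a·b] → w = 0.0036
R3 (z=20.0): fair=0.28, ¬steady=1−0.41=0.59; AND[a·b] → w = 0.1652
R4 (z=24.0): ¬unstable=1−0.74=0.26, ¬moderate=1−0.12=0.88, fair=0.28; AND[a·b] → w = 0.0641
Weighted average = (0.0500·-9.7 + 0.0036·22.0 + 0.1652·20.0 + 0.0641·24.0) / (0.0500 + 0.0036 + 0.1652 + 0.0641)
  = 4.4349 / 0.2828 = 15.682

15.682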